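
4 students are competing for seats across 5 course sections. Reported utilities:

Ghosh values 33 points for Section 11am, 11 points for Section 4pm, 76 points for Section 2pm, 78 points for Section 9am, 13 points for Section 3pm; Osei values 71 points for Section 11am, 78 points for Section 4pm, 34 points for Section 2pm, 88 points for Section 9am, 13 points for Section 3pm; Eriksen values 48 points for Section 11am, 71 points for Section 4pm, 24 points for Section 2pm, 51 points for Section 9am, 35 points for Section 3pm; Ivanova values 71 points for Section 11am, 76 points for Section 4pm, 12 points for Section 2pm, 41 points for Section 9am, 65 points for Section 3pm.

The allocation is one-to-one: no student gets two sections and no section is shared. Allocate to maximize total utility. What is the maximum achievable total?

This is a one-to-one assignment (maximum-weight bipartite matching).
Optimal: Ghosh→Section 2pm (76 points), Osei→Section 9am (88 points), Eriksen→Section 4pm (71 points), Ivanova→Section 11am (71 points) — total 76+88+71+71 = 306 points.
Next-best assignment: Ghosh→Section 2pm, Osei→Section 9am, Eriksen→Section 4pm, Ivanova→Section 3pm = 300 points.

Maximum total: 306 points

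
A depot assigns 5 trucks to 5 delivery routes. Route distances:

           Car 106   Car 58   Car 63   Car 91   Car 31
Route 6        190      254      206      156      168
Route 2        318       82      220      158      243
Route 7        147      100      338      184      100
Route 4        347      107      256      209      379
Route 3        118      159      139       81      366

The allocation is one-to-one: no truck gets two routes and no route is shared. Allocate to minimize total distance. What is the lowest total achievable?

Optimal: Car 106→Route 3 (118 km), Car 58→Route 4 (107 km), Car 63→Route 6 (206 km), Car 91→Route 2 (158 km), Car 31→Route 7 (100 km) — total 118+107+206+158+100 = 689 km.
Row-greedy (each truck in turn takes its cheapest remaining route) gives 969 km, worse by 280.

Minimum total: 689 km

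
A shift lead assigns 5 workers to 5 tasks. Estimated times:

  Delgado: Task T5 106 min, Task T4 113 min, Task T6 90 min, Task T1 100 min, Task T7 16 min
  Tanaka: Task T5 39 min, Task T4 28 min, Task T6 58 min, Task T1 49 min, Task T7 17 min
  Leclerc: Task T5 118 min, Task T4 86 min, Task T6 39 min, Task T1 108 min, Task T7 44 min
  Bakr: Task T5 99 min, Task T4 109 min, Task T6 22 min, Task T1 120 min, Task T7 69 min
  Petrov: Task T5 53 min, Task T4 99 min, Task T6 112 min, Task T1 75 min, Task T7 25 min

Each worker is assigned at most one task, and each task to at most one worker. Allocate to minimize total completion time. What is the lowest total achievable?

Min total: 226 min

Optimal: Delgado→Task T7 (16 min), Tanaka→Task T1 (49 min), Leclerc→Task T4 (86 min), Bakr→Task T6 (22 min), Petrov→Task T5 (53 min) — total 16+49+86+22+53 = 226 min.
Min-entry greedy (repeatedly take the single cheapest remaining cell) gives 227 min, worse by 1.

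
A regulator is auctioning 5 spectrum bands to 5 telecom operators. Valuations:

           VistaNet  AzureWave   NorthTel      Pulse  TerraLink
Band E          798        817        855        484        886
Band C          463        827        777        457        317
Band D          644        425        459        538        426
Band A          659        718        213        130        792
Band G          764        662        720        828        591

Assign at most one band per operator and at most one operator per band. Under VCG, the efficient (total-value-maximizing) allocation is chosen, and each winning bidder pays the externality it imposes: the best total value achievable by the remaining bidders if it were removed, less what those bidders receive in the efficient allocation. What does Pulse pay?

Efficient allocation: VistaNet→Band D ($644M), AzureWave→Band C ($827M), NorthTel→Band E ($855M), Pulse→Band G ($828M), TerraLink→Band A ($792M); total welfare W = $3946M.
Pulse receives Band G at value $828M, so the others get W − 828 = $3118M.
Without Pulse: best allocation of the remaining 4 bidders over all 5 bands is VistaNet→Band G ($764M), AzureWave→Band C ($827M), NorthTel→Band E ($855M), TerraLink→Band A ($792M), total $3238M.
VCG payment = (others' best without Pulse) − (others' welfare with Pulse) = 3238 − 3118 = $120M.

Pulse pays $120M.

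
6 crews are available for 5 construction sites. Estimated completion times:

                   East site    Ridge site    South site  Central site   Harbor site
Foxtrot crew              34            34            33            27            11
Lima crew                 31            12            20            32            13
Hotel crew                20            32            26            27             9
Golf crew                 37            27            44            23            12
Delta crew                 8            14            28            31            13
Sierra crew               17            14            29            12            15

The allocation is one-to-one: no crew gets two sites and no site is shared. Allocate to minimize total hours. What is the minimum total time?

Minimum total: 69 hours

This is a one-to-one assignment (minimum-cost bipartite matching).
Optimal: Delta crew→East site (8 hours), Lima crew→Ridge site (12 hours), Hotel crew→South site (26 hours), Sierra crew→Central site (12 hours), Foxtrot crew→Harbor site (11 hours) — total 8+12+26+12+11 = 69 hours.
Min-entry greedy (repeatedly take the single cheapest remaining cell) gives 74 hours, worse by 5.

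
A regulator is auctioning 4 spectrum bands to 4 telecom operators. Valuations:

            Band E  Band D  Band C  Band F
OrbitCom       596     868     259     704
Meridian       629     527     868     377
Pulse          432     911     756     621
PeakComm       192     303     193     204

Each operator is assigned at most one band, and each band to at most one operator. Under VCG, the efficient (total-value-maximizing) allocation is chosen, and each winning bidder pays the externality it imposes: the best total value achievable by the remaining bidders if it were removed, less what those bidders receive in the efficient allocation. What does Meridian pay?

Meridian pays $21M.

Efficient allocation: OrbitCom→Band F ($704M), Meridian→Band C ($868M), Pulse→Band D ($911M), PeakComm→Band E ($192M); total welfare W = $2675M.
Meridian receives Band C at value $868M, so the others get W − 868 = $1807M.
Without Meridian: best allocation of the remaining 3 bidders over all 4 bands is OrbitCom→Band D ($868M), Pulse→Band C ($756M), PeakComm→Band F ($204M), total $1828M.
VCG payment = (others' best without Meridian) − (others' welfare with Meridian) = 1828 − 1807 = $21M.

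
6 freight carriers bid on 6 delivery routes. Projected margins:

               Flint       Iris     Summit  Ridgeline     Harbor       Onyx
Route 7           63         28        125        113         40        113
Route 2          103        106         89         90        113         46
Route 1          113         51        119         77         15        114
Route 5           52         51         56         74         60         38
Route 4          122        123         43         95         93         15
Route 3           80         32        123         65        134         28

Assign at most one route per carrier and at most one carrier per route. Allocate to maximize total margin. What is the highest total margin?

Max total: $675k

This is a one-to-one assignment (maximum-weight bipartite matching).
Optimal: Flint→Route 4 ($122k), Iris→Route 2 ($106k), Summit→Route 7 ($125k), Ridgeline→Route 5 ($74k), Harbor→Route 3 ($134k), Onyx→Route 1 ($114k) — total 122+106+125+74+134+114 = $675k.
Max-entry greedy (repeatedly take the single best remaining cell) gives $673k, worse by 2.
No other one-to-one assignment exceeds $675k.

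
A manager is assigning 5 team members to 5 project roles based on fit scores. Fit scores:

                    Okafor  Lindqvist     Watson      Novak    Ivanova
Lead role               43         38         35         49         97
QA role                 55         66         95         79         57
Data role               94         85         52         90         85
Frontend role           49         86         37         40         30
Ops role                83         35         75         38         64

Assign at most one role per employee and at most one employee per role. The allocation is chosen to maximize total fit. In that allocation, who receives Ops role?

Treat this as an assignment problem: match each employee to one role.
Optimal: Okafor→Ops role (83 pts), Lindqvist→Frontend role (86 pts), Watson→QA role (95 pts), Novak→Data role (90 pts), Ivanova→Lead role (97 pts) — total 83+86+95+90+97 = 451 pts.
Column-greedy (each role in turn goes to its best remaining employee) gives 410 pts, worse by 41.
Next-best assignment: Okafor→Data role, Lindqvist→Frontend role, Watson→Ops role, Novak→QA role, Ivanova→Lead role = 431 pts.
Checked against all permutations: 451 pts is optimal.
Okafor's own top role is Data role (94 pts), but forcing Okafor→Data role and reassigning the rest optimally gives only 431 pts — worse by 20.

Okafor receives Ops role.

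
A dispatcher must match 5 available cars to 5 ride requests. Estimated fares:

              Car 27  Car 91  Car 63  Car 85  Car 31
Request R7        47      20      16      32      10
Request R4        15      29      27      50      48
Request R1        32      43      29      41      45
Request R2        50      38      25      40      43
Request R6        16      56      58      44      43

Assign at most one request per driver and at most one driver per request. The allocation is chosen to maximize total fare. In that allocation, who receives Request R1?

Treat this as an assignment problem: match each driver to one request.
Optimal: Car 27→Request R7 ($47), Car 91→Request R1 ($43), Car 63→Request R6 ($58), Car 85→Request R4 ($50), Car 31→Request R2 ($43) — total 47+43+58+50+43 = $241.
Column-greedy (each request in turn goes to its best remaining driver) gives $238, worse by 3.
Next-best assignment: Car 27→Request R7, Car 91→Request R2, Car 63→Request R6, Car 85→Request R4, Car 31→Request R1 = $238.
Car 91's own top request is Request R6 ($56), but forcing Car 91→Request R6 and reassigning the rest optimally gives only $225 — worse by 16.

Car 91 receives Request R1.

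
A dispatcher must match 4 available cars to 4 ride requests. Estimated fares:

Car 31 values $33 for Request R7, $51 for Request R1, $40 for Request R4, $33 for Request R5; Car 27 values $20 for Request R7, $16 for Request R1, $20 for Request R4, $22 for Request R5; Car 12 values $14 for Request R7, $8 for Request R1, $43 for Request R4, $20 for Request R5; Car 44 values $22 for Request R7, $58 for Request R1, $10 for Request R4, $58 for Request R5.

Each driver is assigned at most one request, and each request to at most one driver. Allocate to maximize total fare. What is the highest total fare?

Optimal: Car 31→Request R1 ($51), Car 27→Request R7 ($20), Car 12→Request R4 ($43), Car 44→Request R5 ($58) — total 51+20+43+58 = $172.
Column-greedy (each request in turn goes to its best remaining driver) gives $156, worse by 16.
Next-best assignment: Car 31→Request R7, Car 27→Request R5, Car 12→Request R4, Car 44→Request R1 = $156.

Maximum total: $172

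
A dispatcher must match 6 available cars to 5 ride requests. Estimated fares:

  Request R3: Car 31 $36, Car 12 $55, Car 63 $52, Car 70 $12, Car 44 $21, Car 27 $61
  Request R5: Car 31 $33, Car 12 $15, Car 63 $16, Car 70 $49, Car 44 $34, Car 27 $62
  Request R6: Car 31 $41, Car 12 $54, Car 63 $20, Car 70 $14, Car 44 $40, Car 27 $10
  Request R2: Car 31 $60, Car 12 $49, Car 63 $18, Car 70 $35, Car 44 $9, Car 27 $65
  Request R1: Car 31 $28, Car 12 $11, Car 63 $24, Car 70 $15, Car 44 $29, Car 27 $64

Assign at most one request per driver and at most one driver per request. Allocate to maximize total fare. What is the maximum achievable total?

Max total: $279

Optimal: Car 63→Request R3 ($52), Car 70→Request R5 ($49), Car 12→Request R6 ($54), Car 31→Request R2 ($60), Car 27→Request R1 ($64) — total 52+49+54+60+64 = $279.
Column-greedy (each request in turn goes to its best remaining driver) gives $253, worse by 26.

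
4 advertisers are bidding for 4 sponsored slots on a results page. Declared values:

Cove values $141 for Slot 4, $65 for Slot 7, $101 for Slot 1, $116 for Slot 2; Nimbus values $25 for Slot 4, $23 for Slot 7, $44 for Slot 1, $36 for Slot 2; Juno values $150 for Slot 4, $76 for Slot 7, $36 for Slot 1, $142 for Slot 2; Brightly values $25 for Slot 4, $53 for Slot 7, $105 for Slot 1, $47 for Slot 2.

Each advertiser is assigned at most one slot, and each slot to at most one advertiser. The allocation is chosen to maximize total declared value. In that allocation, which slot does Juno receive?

Juno receives Slot 2.

Optimal: Cove→Slot 4 ($141), Nimbus→Slot 7 ($23), Juno→Slot 2 ($142), Brightly→Slot 1 ($105) — total 141+23+142+105 = $411.
Column-greedy (each slot in turn goes to its best remaining advertiser) gives $356, worse by 55.
Next-best assignment: Cove→Slot 2, Nimbus→Slot 7, Juno→Slot 4, Brightly→Slot 1 = $394.
No other one-to-one assignment exceeds $411.
Juno's own top slot is Slot 4 ($150), but forcing Juno→Slot 4 and reassigning the rest optimally gives only $394 — worse by 17.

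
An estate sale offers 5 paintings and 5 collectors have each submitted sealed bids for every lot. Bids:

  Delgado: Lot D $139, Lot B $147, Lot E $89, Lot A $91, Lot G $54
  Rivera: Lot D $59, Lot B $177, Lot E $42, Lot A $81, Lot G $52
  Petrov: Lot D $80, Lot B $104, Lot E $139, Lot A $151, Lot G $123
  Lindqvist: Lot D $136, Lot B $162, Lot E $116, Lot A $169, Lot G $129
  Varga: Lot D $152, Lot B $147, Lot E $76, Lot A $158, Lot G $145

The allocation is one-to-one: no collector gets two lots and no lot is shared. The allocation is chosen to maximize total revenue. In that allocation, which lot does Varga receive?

Varga receives Lot G.

Optimal: Delgado→Lot D ($139), Rivera→Lot B ($177), Petrov→Lot E ($139), Lindqvist→Lot A ($169), Varga→Lot G ($145) — total 139+177+139+169+145 = $769.
Max-entry greedy (repeatedly take the single best remaining cell) gives $691, worse by 78.
Next-best assignment: Delgado→Lot D, Rivera→Lot B, Petrov→Lot E, Lindqvist→Lot G, Varga→Lot A = $742.
Varga's own top lot is Lot A ($158), but forcing Varga→Lot A and reassigning the rest optimally gives only $742 — worse by 27.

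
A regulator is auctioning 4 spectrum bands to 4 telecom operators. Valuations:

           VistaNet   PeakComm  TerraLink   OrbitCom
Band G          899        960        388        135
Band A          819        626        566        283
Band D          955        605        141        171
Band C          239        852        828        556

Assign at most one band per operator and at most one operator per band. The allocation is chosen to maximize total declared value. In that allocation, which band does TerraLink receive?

TerraLink receives Band A.

Treat this as an assignment problem: match each operator to one band.
Optimal: VistaNet→Band D ($955M), PeakComm→Band G ($960M), TerraLink→Band A ($566M), OrbitCom→Band C ($556M) — total 955+960+566+556 = $3037M.
Column-greedy (each band in turn goes to its best remaining operator) gives $2778M, worse by 259.
No other one-to-one assignment exceeds $3037M.
TerraLink's own top band is Band C ($828M), but forcing TerraLink→Band C and reassigning the rest optimally gives only $3026M — worse by 11.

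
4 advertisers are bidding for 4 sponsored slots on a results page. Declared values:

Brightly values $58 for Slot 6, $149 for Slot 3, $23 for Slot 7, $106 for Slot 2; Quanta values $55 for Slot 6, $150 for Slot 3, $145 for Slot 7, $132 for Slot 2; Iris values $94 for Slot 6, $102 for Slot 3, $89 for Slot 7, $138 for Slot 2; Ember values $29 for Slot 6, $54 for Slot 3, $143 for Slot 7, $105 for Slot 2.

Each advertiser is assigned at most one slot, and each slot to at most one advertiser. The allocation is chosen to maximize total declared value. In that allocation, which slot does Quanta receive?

Optimal: Brightly→Slot 3 ($149), Quanta→Slot 2 ($132), Iris→Slot 6 ($94), Ember→Slot 7 ($143) — total 149+132+94+143 = $518.
Column-greedy (each slot in turn goes to its best remaining advertiser) gives $493, worse by 25.
Quanta's own top slot is Slot 3 ($150), but forcing Quanta→Slot 3 and reassigning the rest optimally gives only $493 — worse by 25.

Quanta receives Slot 2.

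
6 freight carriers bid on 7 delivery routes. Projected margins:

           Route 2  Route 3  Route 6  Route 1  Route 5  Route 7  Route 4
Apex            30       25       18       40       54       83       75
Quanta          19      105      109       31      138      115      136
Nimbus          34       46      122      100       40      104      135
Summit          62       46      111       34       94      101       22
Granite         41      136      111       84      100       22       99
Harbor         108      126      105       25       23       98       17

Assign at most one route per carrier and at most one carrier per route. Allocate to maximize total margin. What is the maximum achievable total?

Max total: $711k

This is a one-to-one assignment (maximum-weight bipartite matching).
Optimal: Apex→Route 7 ($83k), Quanta→Route 5 ($138k), Nimbus→Route 4 ($135k), Summit→Route 6 ($111k), Granite→Route 3 ($136k), Harbor→Route 2 ($108k) — total 83+138+135+111+136+108 = $711k.
Column-greedy (each route in turn goes to its best remaining carrier) gives $645k, worse by 66.
Next-best assignment: Apex→Route 4, Quanta→Route 5, Nimbus→Route 6, Summit→Route 7, Granite→Route 3, Harbor→Route 2 = $680k.
Swapping Granite↔Summit (Granite→Route 6 $111k, Summit→Route 3 $46k) loses 90.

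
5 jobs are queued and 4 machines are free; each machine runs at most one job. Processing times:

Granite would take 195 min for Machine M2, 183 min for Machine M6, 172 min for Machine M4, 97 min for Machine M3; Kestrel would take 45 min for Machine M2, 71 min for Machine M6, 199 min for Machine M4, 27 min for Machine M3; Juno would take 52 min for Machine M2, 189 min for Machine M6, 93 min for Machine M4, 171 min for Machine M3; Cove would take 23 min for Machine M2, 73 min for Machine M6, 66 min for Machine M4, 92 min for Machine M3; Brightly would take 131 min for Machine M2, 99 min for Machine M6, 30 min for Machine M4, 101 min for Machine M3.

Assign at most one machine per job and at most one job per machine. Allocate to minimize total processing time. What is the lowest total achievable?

Optimal: Juno→Machine M2 (52 min), Cove→Machine M6 (73 min), Brightly→Machine M4 (30 min), Kestrel→Machine M3 (27 min) — total 52+73+30+27 = 182 min.
Checked against all permutations: 182 min is optimal.

Min total: 182 min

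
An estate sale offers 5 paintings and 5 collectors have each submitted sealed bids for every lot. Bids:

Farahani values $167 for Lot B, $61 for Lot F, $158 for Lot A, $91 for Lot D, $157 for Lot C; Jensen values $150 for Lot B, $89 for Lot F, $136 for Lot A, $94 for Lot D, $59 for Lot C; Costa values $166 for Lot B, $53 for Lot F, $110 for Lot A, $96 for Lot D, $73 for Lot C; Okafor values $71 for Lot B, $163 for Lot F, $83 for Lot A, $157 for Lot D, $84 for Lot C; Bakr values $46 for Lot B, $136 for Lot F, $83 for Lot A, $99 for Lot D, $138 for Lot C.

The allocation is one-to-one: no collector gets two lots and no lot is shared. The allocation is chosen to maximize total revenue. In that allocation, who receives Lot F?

Bakr receives Lot F.

Optimal: Farahani→Lot C ($157), Jensen→Lot A ($136), Costa→Lot B ($166), Okafor→Lot D ($157), Bakr→Lot F ($136) — total 157+136+166+157+136 = $752.
Row-greedy (each collector in turn takes its best remaining lot) gives $700, worse by 52.
Swapping Bakr↔Okafor (Bakr→Lot D $99, Okafor→Lot F $163) loses 31.
Checked against all permutations: $752 is optimal.
Bakr's own top lot is Lot C ($138), but forcing Bakr→Lot C and reassigning the rest optimally gives only $719 — worse by 33.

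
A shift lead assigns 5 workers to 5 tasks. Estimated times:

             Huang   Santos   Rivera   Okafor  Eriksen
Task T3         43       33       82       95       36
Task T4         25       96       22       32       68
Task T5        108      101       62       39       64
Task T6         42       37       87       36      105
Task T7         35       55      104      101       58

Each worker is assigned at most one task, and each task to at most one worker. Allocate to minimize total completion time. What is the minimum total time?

This is a one-to-one assignment (minimum-cost bipartite matching).
Optimal: Huang→Task T7 (35 min), Santos→Task T6 (37 min), Rivera→Task T4 (22 min), Okafor→Task T5 (39 min), Eriksen→Task T3 (36 min) — total 35+37+22+39+36 = 169 min.
Next-best assignment: Huang→Task T7, Santos→Task T3, Rivera→Task T4, Okafor→Task T6, Eriksen→Task T5 = 190 min.
Every other assignment is strictly worse.

Min total: 169 min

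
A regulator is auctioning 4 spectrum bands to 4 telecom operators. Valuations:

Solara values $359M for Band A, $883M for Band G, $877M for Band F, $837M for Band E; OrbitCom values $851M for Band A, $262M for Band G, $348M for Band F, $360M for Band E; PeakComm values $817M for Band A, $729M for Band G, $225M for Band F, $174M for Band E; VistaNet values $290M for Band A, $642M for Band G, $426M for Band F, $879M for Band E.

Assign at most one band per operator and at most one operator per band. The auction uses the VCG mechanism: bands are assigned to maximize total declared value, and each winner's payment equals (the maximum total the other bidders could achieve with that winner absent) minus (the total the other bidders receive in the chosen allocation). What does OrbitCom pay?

Efficient allocation: Solara→Band F ($877M), OrbitCom→Band A ($851M), PeakComm→Band G ($729M), VistaNet→Band E ($879M); total welfare W = $3336M.
OrbitCom receives Band A at value $851M, so the others get W − 851 = $2485M.
Without OrbitCom: best allocation of the remaining 3 bidders over all 4 bands is Solara→Band G ($883M), PeakComm→Band A ($817M), VistaNet→Band E ($879M), total $2579M.
VCG payment = (others' best without OrbitCom) − (others' welfare with OrbitCom) = 2579 − 2485 = $94M.

OrbitCom pays $94M.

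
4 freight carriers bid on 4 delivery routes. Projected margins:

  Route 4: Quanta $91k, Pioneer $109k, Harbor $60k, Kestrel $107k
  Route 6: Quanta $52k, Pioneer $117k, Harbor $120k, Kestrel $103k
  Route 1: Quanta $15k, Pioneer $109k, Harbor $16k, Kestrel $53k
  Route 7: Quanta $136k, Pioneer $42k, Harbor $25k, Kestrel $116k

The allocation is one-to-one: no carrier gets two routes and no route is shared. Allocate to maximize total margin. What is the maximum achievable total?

Max total: $472k

This is the linear assignment problem.
Optimal: Quanta→Route 7 ($136k), Pioneer→Route 1 ($109k), Harbor→Route 6 ($120k), Kestrel→Route 4 ($107k) — total 136+109+120+107 = $472k.
Row-greedy (each carrier in turn takes its best remaining route) gives $366k, worse by 106.
Swapping Pioneer↔Quanta (Pioneer→Route 7 $42k, Quanta→Route 1 $15k) loses 188.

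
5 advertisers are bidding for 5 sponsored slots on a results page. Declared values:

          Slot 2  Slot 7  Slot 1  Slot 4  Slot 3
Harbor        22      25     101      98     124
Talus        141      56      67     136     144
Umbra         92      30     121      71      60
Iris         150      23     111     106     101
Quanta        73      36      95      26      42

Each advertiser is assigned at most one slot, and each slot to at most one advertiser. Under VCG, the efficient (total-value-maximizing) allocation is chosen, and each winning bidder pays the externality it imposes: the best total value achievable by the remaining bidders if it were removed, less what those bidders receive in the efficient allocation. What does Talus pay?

Efficient allocation: Harbor→Slot 3 ($124), Talus→Slot 4 ($136), Umbra→Slot 1 ($121), Iris→Slot 2 ($150), Quanta→Slot 7 ($36); total welfare W = $567.
Talus receives Slot 4 at value $136, so the others get W − 136 = $431.
Without Talus: best allocation of the remaining 4 bidders over all 5 slots is Harbor→Slot 3 ($124), Umbra→Slot 4 ($71), Iris→Slot 2 ($150), Quanta→Slot 1 ($95), total $440.
VCG payment = (others' best without Talus) − (others' welfare with Talus) = 440 − 431 = $9.

Talus pays $9.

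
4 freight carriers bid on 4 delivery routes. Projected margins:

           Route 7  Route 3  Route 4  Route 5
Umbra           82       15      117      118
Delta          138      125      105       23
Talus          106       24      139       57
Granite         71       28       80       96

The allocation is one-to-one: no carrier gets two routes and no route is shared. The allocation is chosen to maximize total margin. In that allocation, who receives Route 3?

Delta receives Route 3.

Treat this as an assignment problem: match each carrier to one route.
Optimal: Umbra→Route 5 ($118k), Delta→Route 3 ($125k), Talus→Route 4 ($139k), Granite→Route 7 ($71k) — total 118+125+139+71 = $453k.
Column-greedy (each route in turn goes to its best remaining carrier) gives $423k, worse by 30.
Swapping Granite↔Talus (Granite→Route 4 $80k, Talus→Route 7 $106k) loses 24.
No other one-to-one assignment exceeds $453k.
Delta's own top route is Route 7 ($138k), but forcing Delta→Route 7 and reassigning the rest optimally gives only $423k — worse by 30.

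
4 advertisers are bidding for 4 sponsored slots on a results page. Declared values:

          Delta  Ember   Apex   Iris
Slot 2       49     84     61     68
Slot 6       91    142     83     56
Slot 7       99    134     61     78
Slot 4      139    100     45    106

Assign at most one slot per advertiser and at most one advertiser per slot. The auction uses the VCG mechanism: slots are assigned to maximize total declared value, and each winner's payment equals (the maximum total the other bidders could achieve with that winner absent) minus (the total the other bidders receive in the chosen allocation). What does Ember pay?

Ember pays $10.

Efficient allocation: Delta→Slot 4 ($139), Ember→Slot 7 ($134), Apex→Slot 6 ($83), Iris→Slot 2 ($68); total welfare W = $424.
Ember receives Slot 7 at value $134, so the others get W − 134 = $290.
Without Ember: best allocation of the remaining 3 bidders over all 4 slots is Delta→Slot 4 ($139), Apex→Slot 6 ($83), Iris→Slot 7 ($78), total $300.
VCG payment = (others' best without Ember) − (others' welfare with Ember) = 300 − 290 = $10.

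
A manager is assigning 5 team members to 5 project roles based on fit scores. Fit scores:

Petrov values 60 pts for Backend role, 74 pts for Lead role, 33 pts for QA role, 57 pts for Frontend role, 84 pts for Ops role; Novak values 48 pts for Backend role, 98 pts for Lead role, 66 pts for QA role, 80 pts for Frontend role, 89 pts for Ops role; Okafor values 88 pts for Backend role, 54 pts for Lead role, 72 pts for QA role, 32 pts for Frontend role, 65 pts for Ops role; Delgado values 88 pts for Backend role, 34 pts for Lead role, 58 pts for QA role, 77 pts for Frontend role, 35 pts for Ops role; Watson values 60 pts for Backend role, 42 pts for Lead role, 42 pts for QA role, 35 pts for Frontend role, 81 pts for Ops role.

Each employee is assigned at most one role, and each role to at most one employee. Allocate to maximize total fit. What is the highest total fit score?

Maximum total: 396 pts

This is a one-to-one assignment (maximum-weight bipartite matching).
Optimal: Petrov→Frontend role (57 pts), Novak→Lead role (98 pts), Okafor→QA role (72 pts), Delgado→Backend role (88 pts), Watson→Ops role (81 pts) — total 57+98+72+88+81 = 396 pts.
Column-greedy (each role in turn goes to its best remaining employee) gives 382 pts, worse by 14.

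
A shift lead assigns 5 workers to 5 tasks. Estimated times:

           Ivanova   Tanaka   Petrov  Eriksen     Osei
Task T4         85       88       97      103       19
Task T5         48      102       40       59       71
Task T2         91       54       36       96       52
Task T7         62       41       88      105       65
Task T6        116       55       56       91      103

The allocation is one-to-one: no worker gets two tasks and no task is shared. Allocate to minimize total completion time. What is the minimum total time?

Minimum total: 231 min

Optimal: Ivanova→Task T7 (62 min), Tanaka→Task T6 (55 min), Petrov→Task T2 (36 min), Eriksen→Task T5 (59 min), Osei→Task T4 (19 min) — total 62+55+36+59+19 = 231 min.
Row-greedy (each worker in turn takes its cheapest remaining task) gives 235 min, worse by 4.
Next-best assignment: Ivanova→Task T5, Tanaka→Task T7, Petrov→Task T2, Eriksen→Task T6, Osei→Task T4 = 235 min.
Checked against all permutations: 231 min is optimal.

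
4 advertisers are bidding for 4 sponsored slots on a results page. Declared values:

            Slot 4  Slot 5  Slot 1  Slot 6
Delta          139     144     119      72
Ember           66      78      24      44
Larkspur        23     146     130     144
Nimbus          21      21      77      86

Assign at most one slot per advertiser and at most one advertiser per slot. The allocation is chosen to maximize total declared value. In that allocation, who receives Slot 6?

Larkspur receives Slot 6.

Optimal: Delta→Slot 4 ($139), Ember→Slot 5 ($78), Larkspur→Slot 6 ($144), Nimbus→Slot 1 ($77) — total 139+78+144+77 = $438.
Column-greedy (each slot in turn goes to its best remaining advertiser) gives $406, worse by 32.
Checked against all permutations: $438 is optimal.
Larkspur's own top slot is Slot 5 ($146), but forcing Larkspur→Slot 5 and reassigning the rest optimally gives only $417 — worse by 21.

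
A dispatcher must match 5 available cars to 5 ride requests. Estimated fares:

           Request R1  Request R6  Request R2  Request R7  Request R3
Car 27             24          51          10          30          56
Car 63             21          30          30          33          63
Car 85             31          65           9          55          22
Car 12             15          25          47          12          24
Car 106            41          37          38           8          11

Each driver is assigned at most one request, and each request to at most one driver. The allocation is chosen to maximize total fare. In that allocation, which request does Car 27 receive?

Treat this as an assignment problem: match each driver to one request.
Optimal: Car 27→Request R6 ($51), Car 63→Request R3 ($63), Car 85→Request R7 ($55), Car 12→Request R2 ($47), Car 106→Request R1 ($41) — total 51+63+55+47+41 = $257.
Column-greedy (each request in turn goes to its best remaining driver) gives $242, worse by 15.
Swapping Car 27↔Car 106 (Car 27→Request R1 $24, Car 106→Request R6 $37) loses 31.
Every other assignment is strictly worse.
Car 27's own top request is Request R3 ($56), but forcing Car 27→Request R3 and reassigning the rest optimally gives only $242 — worse by 15.

Car 27 receives Request R6.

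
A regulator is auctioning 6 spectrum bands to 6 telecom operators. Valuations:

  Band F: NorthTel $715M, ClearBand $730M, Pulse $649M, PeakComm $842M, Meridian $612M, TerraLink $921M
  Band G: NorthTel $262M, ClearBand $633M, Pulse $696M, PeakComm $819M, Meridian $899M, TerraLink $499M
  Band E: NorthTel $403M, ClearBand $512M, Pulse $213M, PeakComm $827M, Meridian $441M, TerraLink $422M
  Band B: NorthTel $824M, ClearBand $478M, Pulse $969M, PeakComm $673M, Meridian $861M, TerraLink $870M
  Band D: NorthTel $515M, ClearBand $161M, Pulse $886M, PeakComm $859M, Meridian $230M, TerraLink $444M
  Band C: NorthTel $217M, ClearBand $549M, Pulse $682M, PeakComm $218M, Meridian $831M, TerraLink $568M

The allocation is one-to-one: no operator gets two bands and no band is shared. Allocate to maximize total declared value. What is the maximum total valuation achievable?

Optimal: NorthTel→Band B ($824M), ClearBand→Band G ($633M), Pulse→Band D ($886M), PeakComm→Band E ($827M), Meridian→Band C ($831M), TerraLink→Band F ($921M) — total 824+633+886+827+831+921 = $4922M.
Max-entry greedy (repeatedly take the single best remaining cell) gives $4600M, worse by 322.
Swapping Pulse↔PeakComm (Pulse→Band E $213M, PeakComm→Band D $859M) loses 641.

Max total: $4922M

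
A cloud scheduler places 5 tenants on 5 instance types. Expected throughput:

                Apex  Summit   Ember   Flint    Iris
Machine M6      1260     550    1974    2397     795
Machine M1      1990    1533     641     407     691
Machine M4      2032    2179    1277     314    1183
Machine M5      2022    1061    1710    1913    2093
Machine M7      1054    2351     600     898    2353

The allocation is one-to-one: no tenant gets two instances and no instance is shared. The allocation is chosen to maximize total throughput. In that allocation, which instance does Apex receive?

Apex receives Machine M1.

This is a one-to-one assignment (maximum-weight bipartite matching).
Optimal: Apex→Machine M1 (1990 ops/s), Summit→Machine M4 (2179 ops/s), Ember→Machine M5 (1710 ops/s), Flint→Machine M6 (2397 ops/s), Iris→Machine M7 (2353 ops/s) — total 1990+2179+1710+2397+2353 = 10629 ops/s.
Max-entry greedy (repeatedly take the single best remaining cell) gives 9592 ops/s, worse by 1037.
Next-best assignment: Apex→Machine M1, Summit→Machine M4, Ember→Machine M6, Flint→Machine M5, Iris→Machine M7 = 10409 ops/s.
Swapping Flint↔Apex (Flint→Machine M1 407 ops/s, Apex→Machine M6 1260 ops/s) loses 2720.
Every other assignment is strictly worse.
Apex's own top instance is Machine M4 (2032 ops/s), but forcing Apex→Machine M4 and reassigning the rest optimally gives only 10025 ops/s — worse by 604.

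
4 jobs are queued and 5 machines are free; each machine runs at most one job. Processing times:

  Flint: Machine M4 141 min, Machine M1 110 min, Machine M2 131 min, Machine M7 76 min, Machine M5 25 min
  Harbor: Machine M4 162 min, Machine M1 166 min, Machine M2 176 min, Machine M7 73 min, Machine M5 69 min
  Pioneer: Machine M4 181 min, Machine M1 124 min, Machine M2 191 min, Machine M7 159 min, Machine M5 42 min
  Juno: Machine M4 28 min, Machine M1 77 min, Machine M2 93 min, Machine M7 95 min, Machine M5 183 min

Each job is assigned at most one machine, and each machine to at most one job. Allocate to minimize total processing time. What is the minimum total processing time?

Optimal: Flint→Machine M5 (25 min), Harbor→Machine M7 (73 min), Pioneer→Machine M1 (124 min), Juno→Machine M4 (28 min) — total 25+73+124+28 = 250 min.
Column-greedy (each machine in turn goes to its cheapest remaining job) gives 473 min, worse by 223.
Next-best assignment: Flint→Machine M1, Harbor→Machine M7, Pioneer→Machine M5, Juno→Machine M4 = 253 min.
Swapping Flint↔Harbor (Flint→Machine M7 76 min, Harbor→Machine M5 69 min) adds 47.

Min total: 250 min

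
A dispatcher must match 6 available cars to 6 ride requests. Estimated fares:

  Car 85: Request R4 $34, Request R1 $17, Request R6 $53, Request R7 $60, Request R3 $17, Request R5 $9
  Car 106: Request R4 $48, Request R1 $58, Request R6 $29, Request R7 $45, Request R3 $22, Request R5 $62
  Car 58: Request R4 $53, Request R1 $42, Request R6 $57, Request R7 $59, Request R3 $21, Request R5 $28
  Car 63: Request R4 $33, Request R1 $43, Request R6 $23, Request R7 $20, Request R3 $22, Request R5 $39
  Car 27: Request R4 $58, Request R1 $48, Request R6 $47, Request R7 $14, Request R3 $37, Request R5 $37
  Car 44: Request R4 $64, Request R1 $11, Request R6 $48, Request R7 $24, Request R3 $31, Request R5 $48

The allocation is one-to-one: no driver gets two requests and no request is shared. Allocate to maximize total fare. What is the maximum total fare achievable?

Optimal: Car 85→Request R7 ($60), Car 106→Request R5 ($62), Car 58→Request R6 ($57), Car 63→Request R1 ($43), Car 27→Request R3 ($37), Car 44→Request R4 ($64) — total 60+62+57+43+37+64 = $323.
Max-entry greedy (repeatedly take the single best remaining cell) gives $313, worse by 10.

Maximum total: $323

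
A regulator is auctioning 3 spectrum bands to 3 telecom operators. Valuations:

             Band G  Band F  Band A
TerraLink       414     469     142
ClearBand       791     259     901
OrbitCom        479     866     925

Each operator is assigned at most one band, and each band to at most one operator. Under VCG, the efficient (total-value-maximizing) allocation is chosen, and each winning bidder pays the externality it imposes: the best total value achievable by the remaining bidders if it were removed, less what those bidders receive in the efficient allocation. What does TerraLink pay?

Efficient allocation: TerraLink→Band F ($469M), ClearBand→Band G ($791M), OrbitCom→Band A ($925M); total welfare W = $2185M.
TerraLink receives Band F at value $469M, so the others get W − 469 = $1716M.
Without TerraLink: best allocation of the remaining 2 bidders over all 3 bands is ClearBand→Band A ($901M), OrbitCom→Band F ($866M), total $1767M.
VCG payment = (others' best without TerraLink) − (others' welfare with TerraLink) = 1767 − 1716 = $51M.

TerraLink pays $51M.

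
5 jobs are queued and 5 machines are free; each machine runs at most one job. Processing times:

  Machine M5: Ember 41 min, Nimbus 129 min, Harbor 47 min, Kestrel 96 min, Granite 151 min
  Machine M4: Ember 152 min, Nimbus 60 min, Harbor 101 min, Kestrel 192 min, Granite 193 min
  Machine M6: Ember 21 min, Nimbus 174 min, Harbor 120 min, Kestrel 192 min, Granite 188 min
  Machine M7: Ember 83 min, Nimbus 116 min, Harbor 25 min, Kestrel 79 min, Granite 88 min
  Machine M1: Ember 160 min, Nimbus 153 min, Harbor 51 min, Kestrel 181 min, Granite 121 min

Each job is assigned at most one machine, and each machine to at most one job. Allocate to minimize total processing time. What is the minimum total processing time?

Optimal: Ember→Machine M6 (21 min), Nimbus→Machine M4 (60 min), Harbor→Machine M1 (51 min), Kestrel→Machine M5 (96 min), Granite→Machine M7 (88 min) — total 21+60+51+96+88 = 316 min.
Next-best assignment: Ember→Machine M6, Nimbus→Machine M4, Harbor→Machine M7, Kestrel→Machine M5, Granite→Machine M1 = 323 min.

Minimum total: 316 min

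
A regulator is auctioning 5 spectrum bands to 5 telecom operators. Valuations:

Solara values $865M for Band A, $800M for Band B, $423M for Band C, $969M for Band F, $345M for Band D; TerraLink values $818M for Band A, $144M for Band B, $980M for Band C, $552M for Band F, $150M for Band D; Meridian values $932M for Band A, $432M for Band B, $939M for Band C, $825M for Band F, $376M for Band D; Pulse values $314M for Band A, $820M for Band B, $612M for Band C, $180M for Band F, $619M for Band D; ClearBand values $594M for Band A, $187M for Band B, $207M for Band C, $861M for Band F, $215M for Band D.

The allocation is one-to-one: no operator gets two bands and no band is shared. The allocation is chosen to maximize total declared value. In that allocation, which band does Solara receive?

Solara receives Band B.

Optimal: Solara→Band B ($800M), TerraLink→Band C ($980M), Meridian→Band A ($932M), Pulse→Band D ($619M), ClearBand→Band F ($861M) — total 800+980+932+619+861 = $4192M.
Row-greedy (each operator in turn takes its best remaining band) gives $3916M, worse by 276.
Next-best assignment: Solara→Band B, TerraLink→Band A, Meridian→Band C, Pulse→Band D, ClearBand→Band F = $4037M.
Every other assignment is strictly worse.
Solara's own top band is Band F ($969M), but forcing Solara→Band F and reassigning the rest optimally gives only $3916M — worse by 276.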